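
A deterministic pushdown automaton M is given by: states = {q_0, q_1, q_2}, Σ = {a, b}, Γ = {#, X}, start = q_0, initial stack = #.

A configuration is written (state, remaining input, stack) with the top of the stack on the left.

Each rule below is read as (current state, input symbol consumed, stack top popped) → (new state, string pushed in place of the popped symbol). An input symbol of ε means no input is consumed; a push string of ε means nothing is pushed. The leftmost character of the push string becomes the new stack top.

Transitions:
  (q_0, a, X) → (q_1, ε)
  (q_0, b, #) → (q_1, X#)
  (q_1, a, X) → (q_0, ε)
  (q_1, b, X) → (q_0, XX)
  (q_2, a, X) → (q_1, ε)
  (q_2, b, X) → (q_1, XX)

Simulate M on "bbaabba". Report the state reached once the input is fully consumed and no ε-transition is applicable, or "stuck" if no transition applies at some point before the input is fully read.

(q_0, bbaabba, #)
  read b, top #: go to q_1, push X# → (q_1, baabba, X#)
  read b, top X: go to q_0, push XX → (q_0, aabba, XX#)
  read a, top X: go to q_1, push ε → (q_1, abba, X#)
  read a, top X: go to q_0, push ε → (q_0, bba, #)
  read b, top #: go to q_1, push X# → (q_1, ba, X#)
  read b, top X: go to q_0, push XX → (q_0, a, XX#)
  read a, top X: go to q_1, push ε → (q_1, ε, X#)
All input consumed; M is in state q_1.

q_1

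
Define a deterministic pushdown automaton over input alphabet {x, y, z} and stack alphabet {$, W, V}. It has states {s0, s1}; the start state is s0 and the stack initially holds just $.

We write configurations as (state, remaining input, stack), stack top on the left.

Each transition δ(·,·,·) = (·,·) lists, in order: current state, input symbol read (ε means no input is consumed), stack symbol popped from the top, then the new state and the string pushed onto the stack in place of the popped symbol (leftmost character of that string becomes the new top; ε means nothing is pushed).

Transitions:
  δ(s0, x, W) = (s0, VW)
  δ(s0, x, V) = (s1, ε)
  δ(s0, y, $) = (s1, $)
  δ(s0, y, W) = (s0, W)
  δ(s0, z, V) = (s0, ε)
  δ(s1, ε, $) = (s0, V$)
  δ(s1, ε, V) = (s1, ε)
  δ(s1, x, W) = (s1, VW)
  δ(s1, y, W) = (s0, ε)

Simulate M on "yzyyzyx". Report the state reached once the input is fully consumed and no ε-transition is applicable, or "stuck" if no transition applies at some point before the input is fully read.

stuck

(s0, yzyyzyx, $)
  read y, top $: go to s1, push $ → (s1, zyyzyx, $)
  ε-move, top $: go to s0, push V$ → (s0, zyyzyx, V$)
  read z, top V: go to s0, push ε → (s0, yyzyx, $)
  read y, top $: go to s1, push $ → (s1, yzyx, $)
  ε-move, top $: go to s0, push V$ → (s0, yzyx, V$)
No transition for (s0, y, top V); M blocks with input yzyx remaining.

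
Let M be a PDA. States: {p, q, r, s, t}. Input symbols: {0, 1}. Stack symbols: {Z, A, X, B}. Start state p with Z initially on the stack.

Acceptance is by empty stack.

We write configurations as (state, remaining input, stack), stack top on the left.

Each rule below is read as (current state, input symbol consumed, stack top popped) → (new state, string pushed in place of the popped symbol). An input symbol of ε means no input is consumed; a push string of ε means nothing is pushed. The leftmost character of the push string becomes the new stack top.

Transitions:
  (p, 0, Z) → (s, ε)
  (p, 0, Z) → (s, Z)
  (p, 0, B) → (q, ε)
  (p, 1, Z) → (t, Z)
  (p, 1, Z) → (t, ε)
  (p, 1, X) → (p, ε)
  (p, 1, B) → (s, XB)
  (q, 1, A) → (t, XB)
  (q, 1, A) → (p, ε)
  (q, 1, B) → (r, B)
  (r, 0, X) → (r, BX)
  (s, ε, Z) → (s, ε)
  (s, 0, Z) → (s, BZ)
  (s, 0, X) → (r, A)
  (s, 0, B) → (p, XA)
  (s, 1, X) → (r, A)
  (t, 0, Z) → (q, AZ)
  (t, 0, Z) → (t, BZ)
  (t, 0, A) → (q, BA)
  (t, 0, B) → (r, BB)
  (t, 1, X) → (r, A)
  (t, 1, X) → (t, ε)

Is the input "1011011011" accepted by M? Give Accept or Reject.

One accepting computation: (p, 1011011011, Z) ⊢ (t, 011011011, Z) ⊢ (q, 11011011, AZ) ⊢ (p, 1011011, Z) ⊢ (t, 011011, Z) ⊢ (q, 11011, AZ) ⊢ (p, 1011, Z) ⊢ (t, 011, Z) ⊢ (q, 11, AZ) ⊢ (p, 1, Z) ⊢ (t, ε, ε)
All input consumed and the stack is empty.

Accept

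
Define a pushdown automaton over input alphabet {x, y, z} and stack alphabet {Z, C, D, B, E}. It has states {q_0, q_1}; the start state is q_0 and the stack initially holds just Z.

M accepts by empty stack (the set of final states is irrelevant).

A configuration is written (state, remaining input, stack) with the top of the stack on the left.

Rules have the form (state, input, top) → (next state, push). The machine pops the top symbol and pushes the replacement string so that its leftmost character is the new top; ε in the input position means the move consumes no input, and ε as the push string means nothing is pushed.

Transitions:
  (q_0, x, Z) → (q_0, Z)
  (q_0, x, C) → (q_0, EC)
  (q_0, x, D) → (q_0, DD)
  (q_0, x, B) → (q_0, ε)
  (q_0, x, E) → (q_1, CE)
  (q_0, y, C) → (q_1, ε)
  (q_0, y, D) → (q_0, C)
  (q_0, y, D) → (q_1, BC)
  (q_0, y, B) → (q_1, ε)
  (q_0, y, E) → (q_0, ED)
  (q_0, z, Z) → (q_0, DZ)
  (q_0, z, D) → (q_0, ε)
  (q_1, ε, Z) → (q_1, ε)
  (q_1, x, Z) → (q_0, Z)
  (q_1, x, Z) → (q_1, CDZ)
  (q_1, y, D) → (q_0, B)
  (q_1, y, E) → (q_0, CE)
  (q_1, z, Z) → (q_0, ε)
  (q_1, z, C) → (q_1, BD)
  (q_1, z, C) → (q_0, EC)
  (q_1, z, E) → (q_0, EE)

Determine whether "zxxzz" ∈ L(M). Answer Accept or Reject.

No computation consumes all input and empties the stack.

Reject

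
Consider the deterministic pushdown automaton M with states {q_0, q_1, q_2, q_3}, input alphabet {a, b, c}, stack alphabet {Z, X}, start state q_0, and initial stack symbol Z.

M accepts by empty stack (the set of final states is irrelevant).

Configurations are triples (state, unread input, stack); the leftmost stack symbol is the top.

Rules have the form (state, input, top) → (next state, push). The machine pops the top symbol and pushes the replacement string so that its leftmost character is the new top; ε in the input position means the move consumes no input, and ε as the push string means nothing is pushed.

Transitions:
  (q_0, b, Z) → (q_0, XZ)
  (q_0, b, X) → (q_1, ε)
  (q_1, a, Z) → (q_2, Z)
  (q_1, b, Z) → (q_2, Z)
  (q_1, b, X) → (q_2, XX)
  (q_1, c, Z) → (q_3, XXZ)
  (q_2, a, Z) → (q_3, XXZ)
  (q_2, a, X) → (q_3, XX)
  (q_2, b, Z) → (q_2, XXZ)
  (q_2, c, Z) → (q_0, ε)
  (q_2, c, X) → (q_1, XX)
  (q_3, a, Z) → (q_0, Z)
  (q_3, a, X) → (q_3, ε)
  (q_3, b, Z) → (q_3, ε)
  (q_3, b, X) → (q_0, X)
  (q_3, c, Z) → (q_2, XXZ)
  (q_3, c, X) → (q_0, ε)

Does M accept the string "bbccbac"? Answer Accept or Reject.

(q_0, bbccbac, Z)
  read b, top Z: go to q_0, push XZ → (q_0, bccbac, XZ)
  read b, top X: go to q_1, push ε → (q_1, ccbac, Z)
  read c, top Z: go to q_3, push XXZ → (q_3, cbac, XXZ)
  read c, top X: go to q_0, push ε → (q_0, bac, XZ)
  read b, top X: go to q_1, push ε → (q_1, ac, Z)
  read a, top Z: go to q_2, push Z → (q_2, c, Z)
  read c, top Z: go to q_0, push ε → (q_0, ε, ε)
All input consumed and the stack is empty.

Accept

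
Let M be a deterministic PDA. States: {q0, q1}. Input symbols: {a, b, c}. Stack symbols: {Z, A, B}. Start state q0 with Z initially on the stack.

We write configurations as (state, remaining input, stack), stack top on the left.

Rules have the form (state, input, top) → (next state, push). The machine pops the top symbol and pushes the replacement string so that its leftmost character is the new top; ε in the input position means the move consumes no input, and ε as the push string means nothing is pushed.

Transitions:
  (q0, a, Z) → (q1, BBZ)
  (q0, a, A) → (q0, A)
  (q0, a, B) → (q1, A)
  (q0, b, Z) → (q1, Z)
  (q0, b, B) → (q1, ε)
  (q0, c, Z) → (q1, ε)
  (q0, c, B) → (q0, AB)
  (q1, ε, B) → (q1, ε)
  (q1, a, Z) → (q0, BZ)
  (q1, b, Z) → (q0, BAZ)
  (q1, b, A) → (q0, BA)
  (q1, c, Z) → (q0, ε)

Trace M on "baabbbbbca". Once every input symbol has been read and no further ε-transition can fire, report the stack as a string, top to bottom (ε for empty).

(q0, baabbbbbca, Z)
  read b, top Z: go to q1, push Z → (q1, aabbbbbca, Z)
  read a, top Z: go to q0, push BZ → (q0, abbbbbca, BZ)
  read a, top B: go to q1, push A → (q1, bbbbbca, AZ)
  read b, top A: go to q0, push BA → (q0, bbbbca, BAZ)
  read b, top B: go to q1, push ε → (q1, bbbca, AZ)
  read b, top A: go to q0, push BA → (q0, bbca, BAZ)
  read b, top B: go to q1, push ε → (q1, bca, AZ)
  read b, top A: go to q0, push BA → (q0, ca, BAZ)
  read c, top B: go to q0, push AB → (q0, a, ABAZ)
  read a, top A: go to q0, push A → (q0, ε, ABAZ)
All input consumed in state q0 with stack ABAZ.

ABAZ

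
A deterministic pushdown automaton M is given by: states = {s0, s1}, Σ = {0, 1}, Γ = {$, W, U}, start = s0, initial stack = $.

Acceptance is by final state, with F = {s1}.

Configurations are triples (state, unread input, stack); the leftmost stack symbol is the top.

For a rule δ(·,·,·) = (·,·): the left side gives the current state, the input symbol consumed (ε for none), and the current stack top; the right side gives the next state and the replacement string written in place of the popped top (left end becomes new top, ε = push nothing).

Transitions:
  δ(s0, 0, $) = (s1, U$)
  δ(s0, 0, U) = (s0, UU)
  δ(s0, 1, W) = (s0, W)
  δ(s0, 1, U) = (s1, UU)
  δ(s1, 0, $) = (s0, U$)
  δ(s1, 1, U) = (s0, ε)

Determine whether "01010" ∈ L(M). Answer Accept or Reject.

(s0, 01010, $)
  read 0, top $: go to s1, push U$ → (s1, 1010, U$)
  read 1, top U: go to s0, push ε → (s0, 010, $)
  read 0, top $: go to s1, push U$ → (s1, 10, U$)
  read 1, top U: go to s0, push ε → (s0, 0, $)
  read 0, top $: go to s1, push U$ → (s1, ε, U$)
All input consumed; state s1 ∈ F.

Accept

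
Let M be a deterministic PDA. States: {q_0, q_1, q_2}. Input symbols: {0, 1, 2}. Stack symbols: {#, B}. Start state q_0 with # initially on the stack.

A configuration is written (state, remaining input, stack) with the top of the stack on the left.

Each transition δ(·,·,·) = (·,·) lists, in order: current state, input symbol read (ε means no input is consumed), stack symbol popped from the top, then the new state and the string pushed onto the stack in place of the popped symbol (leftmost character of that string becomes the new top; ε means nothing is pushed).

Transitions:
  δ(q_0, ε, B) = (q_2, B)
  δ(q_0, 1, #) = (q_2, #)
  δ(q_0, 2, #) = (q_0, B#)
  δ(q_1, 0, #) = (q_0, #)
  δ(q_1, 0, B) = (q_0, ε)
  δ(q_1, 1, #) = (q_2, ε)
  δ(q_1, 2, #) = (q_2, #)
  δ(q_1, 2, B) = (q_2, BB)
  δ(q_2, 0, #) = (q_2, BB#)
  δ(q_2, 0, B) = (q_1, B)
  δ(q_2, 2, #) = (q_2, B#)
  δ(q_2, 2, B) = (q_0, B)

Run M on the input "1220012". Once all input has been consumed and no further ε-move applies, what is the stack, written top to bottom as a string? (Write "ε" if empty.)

(q_0, 1220012, #) ⊢ (q_2, 220012, #) ⊢ (q_2, 20012, B#) ⊢ (q_0, 0012, B#) ⊢ (q_2, 0012, B#) ⊢ (q_1, 012, B#) ⊢ (q_0, 12, #) ⊢ (q_2, 2, #) ⊢ (q_2, ε, B#)
All input consumed in state q_2 with stack B#.

B#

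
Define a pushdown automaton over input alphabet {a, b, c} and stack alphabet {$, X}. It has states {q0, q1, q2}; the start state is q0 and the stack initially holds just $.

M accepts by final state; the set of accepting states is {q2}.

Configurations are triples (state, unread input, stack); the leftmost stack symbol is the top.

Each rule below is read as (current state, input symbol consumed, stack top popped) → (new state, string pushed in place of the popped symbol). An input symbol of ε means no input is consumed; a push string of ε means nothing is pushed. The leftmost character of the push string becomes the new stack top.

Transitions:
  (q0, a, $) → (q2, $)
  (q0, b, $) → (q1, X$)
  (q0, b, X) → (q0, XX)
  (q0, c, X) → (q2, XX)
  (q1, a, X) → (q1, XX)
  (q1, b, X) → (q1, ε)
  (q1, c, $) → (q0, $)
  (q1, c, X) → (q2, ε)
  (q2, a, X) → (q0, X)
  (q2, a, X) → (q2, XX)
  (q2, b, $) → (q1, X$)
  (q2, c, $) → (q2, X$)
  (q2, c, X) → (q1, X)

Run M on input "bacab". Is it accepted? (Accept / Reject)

No computation consumes all input and reaches a final state.

Reject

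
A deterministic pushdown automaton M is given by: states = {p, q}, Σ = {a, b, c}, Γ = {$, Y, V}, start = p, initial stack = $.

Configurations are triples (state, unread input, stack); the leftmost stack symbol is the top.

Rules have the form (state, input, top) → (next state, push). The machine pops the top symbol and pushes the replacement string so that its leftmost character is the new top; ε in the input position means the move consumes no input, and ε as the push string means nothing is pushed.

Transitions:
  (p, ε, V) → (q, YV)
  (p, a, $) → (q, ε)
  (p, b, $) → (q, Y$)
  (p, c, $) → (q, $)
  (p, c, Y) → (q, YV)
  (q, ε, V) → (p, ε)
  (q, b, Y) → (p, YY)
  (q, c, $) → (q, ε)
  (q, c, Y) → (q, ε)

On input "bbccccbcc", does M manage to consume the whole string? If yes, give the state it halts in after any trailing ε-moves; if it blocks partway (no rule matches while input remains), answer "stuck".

(p, bbccccbcc, $)
  read b, top $: go to q, push Y$ → (q, bccccbcc, Y$)
  read b, top Y: go to p, push YY → (p, ccccbcc, YY$)
  read c, top Y: go to q, push YV → (q, cccbcc, YVY$)
  read c, top Y: go to q, push ε → (q, ccbcc, VY$)
  ε-move, top V: go to p, push ε → (p, ccbcc, Y$)
  read c, top Y: go to q, push YV → (q, cbcc, YV$)
  read c, top Y: go to q, push ε → (q, bcc, V$)
  ε-move, top V: go to p, push ε → (p, bcc, $)
  read b, top $: go to q, push Y$ → (q, cc, Y$)
  read c, top Y: go to q, push ε → (q, c, $)
  read c, top $: go to q, push ε → (q, ε, ε)
All input consumed; M is in state q.

q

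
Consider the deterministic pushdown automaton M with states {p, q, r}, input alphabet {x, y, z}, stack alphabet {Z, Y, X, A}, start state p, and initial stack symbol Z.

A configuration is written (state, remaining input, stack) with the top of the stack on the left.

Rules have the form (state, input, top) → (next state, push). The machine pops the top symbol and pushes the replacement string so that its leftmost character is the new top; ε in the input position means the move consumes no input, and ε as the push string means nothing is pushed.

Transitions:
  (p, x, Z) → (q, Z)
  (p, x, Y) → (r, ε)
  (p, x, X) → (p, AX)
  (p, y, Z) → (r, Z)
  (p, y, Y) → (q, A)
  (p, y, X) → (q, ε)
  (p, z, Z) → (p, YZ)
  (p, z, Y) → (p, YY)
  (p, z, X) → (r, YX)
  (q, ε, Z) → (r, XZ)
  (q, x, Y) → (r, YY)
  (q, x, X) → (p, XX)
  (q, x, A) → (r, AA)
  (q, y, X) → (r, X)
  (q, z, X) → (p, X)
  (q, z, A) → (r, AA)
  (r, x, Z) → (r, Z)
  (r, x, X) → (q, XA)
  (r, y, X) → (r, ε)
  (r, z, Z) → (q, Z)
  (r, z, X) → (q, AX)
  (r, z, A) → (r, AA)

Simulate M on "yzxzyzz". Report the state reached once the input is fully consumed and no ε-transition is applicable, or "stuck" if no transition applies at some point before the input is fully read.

(p, yzxzyzz, Z)
  read y, top Z: go to r, push Z → (r, zxzyzz, Z)
  read z, top Z: go to q, push Z → (q, xzyzz, Z)
  ε-move, top Z: go to r, push XZ → (r, xzyzz, XZ)
  read x, top X: go to q, push XA → (q, zyzz, XAZ)
  read z, top X: go to p, push X → (p, yzz, XAZ)
  read y, top X: go to q, push ε → (q, zz, AZ)
  read z, top A: go to r, push AA → (r, z, AAZ)
  read z, top A: go to r, push AA → (r, ε, AAAZ)
All input consumed; M is in state r.

r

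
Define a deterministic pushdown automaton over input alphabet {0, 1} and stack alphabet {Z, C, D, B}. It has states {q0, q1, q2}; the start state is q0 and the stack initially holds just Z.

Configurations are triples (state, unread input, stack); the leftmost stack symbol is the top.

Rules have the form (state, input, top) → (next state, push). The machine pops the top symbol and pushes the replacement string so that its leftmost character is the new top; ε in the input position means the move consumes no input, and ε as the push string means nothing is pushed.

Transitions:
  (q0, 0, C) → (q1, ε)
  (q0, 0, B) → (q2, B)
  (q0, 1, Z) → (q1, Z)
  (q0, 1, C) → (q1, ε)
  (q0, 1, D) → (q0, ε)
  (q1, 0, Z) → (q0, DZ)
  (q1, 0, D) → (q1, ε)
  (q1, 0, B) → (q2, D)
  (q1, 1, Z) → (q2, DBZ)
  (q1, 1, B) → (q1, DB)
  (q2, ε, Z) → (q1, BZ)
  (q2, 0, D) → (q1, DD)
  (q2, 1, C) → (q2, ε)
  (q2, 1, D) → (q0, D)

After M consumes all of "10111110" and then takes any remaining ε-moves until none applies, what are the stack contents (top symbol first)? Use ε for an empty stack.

(q0, 10111110, Z)
  read 1, top Z: go to q1, push Z → (q1, 0111110, Z)
  read 0, top Z: go to q0, push DZ → (q0, 111110, DZ)
  read 1, top D: go to q0, push ε → (q0, 11110, Z)
  read 1, top Z: go to q1, push Z → (q1, 1110, Z)
  read 1, top Z: go to q2, push DBZ → (q2, 110, DBZ)
  read 1, top D: go to q0, push D → (q0, 10, DBZ)
  read 1, top D: go to q0, push ε → (q0, 0, BZ)
  read 0, top B: go to q2, push B → (q2, ε, BZ)
All input consumed in state q2 with stack BZ.

BZ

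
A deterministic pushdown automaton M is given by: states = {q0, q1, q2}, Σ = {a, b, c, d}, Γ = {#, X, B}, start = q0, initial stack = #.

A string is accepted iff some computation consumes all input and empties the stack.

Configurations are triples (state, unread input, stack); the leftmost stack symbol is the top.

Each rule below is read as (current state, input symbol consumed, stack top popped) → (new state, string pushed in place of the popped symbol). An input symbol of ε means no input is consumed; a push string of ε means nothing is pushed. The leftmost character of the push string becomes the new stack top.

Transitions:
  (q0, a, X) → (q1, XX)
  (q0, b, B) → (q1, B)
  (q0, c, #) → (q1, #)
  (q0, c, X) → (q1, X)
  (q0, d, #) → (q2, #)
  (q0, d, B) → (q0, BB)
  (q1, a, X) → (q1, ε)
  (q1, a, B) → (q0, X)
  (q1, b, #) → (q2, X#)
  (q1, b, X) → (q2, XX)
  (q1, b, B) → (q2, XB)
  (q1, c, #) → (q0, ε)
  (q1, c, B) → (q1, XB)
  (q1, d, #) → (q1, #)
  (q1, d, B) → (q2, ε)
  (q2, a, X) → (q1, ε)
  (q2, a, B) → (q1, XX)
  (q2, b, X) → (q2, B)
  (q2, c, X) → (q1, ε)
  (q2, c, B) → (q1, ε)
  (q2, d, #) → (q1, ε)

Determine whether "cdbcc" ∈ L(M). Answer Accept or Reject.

(q0, cdbcc, #)
  read c, top #: go to q1, push # → (q1, dbcc, #)
  read d, top #: go to q1, push # → (q1, bcc, #)
  read b, top #: go to q2, push X# → (q2, cc, X#)
  read c, top X: go to q1, push ε → (q1, c, #)
  read c, top #: go to q0, push ε → (q0, ε, ε)
All input consumed and the stack is empty.

Accept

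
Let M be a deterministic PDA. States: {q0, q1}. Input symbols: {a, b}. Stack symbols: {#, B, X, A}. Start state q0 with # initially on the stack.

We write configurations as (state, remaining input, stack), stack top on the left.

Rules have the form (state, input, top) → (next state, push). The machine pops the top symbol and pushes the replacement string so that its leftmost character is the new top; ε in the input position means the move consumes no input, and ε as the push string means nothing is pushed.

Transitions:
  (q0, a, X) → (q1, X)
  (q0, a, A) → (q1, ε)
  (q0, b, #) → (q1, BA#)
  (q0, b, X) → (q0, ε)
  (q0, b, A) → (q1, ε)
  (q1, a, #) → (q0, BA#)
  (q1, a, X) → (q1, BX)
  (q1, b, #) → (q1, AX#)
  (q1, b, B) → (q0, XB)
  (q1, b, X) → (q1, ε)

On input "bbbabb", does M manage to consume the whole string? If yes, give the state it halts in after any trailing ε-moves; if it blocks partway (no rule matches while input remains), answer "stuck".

stuck

(q0, bbbabb, #) ⊢ (q1, bbabb, BA#) ⊢ (q0, babb, XBA#) ⊢ (q0, abb, BA#)
No transition for (q0, a, top B); M blocks with input abb remaining.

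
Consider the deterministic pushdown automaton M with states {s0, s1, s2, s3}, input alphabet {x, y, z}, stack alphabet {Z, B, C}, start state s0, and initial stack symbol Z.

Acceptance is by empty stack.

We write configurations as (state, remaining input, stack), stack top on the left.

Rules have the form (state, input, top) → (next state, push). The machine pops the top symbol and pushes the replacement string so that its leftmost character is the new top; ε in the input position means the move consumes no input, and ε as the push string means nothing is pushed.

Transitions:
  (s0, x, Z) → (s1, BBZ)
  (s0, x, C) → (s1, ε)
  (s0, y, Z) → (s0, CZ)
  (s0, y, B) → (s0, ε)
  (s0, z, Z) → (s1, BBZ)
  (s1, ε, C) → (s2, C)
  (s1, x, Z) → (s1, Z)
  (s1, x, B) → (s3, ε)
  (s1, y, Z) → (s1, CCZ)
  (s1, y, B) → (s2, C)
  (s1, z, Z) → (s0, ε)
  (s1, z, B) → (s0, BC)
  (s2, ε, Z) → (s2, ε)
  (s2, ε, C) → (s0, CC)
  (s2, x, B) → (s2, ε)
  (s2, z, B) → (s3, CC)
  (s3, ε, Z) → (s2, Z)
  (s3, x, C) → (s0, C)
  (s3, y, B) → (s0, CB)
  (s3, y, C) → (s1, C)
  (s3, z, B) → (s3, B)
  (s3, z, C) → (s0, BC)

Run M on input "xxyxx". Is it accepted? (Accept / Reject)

Accept

(s0, xxyxx, Z)
  read x, top Z: go to s1, push BBZ → (s1, xyxx, BBZ)
  read x, top B: go to s3, push ε → (s3, yxx, BZ)
  read y, top B: go to s0, push CB → (s0, xx, CBZ)
  read x, top C: go to s1, push ε → (s1, x, BZ)
  read x, top B: go to s3, push ε → (s3, ε, Z)
  ε-move, top Z: go to s2, push Z → (s2, ε, Z)
  ε-move, top Z: go to s2, push ε → (s2, ε, ε)
All input consumed and the stack is empty.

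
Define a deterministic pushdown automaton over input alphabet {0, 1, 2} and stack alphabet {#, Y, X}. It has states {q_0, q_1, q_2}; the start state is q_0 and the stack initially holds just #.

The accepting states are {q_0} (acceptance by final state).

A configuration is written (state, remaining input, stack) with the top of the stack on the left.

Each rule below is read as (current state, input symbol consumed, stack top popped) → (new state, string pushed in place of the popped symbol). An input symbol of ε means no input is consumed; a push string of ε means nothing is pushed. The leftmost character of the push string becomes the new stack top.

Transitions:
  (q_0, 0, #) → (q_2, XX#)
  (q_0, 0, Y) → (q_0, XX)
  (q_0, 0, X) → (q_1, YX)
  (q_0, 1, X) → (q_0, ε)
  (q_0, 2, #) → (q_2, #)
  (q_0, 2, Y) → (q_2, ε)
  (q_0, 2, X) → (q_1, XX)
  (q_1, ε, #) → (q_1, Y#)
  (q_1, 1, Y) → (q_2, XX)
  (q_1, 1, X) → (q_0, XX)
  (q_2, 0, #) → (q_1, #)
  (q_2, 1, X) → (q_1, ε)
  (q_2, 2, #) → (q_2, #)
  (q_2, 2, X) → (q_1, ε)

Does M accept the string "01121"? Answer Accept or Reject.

Accept

(q_0, 01121, #) ⊢ (q_2, 1121, XX#) ⊢ (q_1, 121, X#) ⊢ (q_0, 21, XX#) ⊢ (q_1, 1, XXX#) ⊢ (q_0, ε, XXXX#)
All input consumed; state q_0 ∈ F.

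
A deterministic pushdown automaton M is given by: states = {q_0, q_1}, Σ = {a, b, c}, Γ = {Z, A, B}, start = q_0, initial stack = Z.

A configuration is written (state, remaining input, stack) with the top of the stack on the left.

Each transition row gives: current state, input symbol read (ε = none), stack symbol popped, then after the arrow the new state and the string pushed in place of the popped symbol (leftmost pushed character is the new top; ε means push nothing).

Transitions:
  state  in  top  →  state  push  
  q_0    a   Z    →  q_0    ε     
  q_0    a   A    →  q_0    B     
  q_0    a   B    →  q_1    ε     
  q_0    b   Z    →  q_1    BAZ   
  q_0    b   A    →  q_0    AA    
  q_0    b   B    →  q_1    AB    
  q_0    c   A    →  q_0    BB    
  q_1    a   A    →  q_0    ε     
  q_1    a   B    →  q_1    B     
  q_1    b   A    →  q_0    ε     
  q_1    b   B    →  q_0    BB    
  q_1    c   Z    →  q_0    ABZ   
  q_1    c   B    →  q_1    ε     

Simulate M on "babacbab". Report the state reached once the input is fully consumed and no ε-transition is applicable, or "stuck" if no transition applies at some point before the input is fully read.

stuck

(q_0, babacbab, Z)
  read b, top Z: go to q_1, push BAZ → (q_1, abacbab, BAZ)
  read a, top B: go to q_1, push B → (q_1, bacbab, BAZ)
  read b, top B: go to q_0, push BB → (q_0, acbab, BBAZ)
  read a, top B: go to q_1, push ε → (q_1, cbab, BAZ)
  read c, top B: go to q_1, push ε → (q_1, bab, AZ)
  read b, top A: go to q_0, push ε → (q_0, ab, Z)
  read a, top Z: go to q_0, push ε → (q_0, b, ε)
No transition for (q_0, b, top ε); M blocks with input b remaining.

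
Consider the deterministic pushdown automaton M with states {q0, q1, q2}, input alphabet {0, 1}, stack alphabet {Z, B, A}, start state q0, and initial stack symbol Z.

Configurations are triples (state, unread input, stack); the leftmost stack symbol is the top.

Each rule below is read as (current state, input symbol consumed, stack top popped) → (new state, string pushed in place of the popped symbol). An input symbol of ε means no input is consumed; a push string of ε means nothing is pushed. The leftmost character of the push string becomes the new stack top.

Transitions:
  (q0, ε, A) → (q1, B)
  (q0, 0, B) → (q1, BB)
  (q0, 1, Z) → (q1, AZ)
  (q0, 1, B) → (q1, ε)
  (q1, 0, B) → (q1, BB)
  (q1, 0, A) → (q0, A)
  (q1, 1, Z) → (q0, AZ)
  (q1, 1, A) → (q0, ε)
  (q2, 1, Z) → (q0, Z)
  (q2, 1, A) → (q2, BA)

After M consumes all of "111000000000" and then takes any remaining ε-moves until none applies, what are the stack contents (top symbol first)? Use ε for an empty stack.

(q0, 111000000000, Z) ⊢ (q1, 11000000000, AZ) ⊢ (q0, 1000000000, Z) ⊢ (q1, 000000000, AZ) ⊢ (q0, 00000000, AZ) ⊢ (q1, 00000000, BZ) ⊢ (q1, 0000000, BBZ) ⊢ (q1, 000000, BBBZ) ⊢ (q1, 00000, BBBBZ) ⊢ (q1, 0000, BBBBBZ) ⊢ (q1, 000, BBBBBBZ) ⊢ (q1, 00, BBBBBBBZ) ⊢ (q1, 0, BBBBBBBBZ) ⊢ (q1, ε, BBBBBBBBBZ)
All input consumed in state q1 with stack BBBBBBBBBZ.

BBBBBBBBBZ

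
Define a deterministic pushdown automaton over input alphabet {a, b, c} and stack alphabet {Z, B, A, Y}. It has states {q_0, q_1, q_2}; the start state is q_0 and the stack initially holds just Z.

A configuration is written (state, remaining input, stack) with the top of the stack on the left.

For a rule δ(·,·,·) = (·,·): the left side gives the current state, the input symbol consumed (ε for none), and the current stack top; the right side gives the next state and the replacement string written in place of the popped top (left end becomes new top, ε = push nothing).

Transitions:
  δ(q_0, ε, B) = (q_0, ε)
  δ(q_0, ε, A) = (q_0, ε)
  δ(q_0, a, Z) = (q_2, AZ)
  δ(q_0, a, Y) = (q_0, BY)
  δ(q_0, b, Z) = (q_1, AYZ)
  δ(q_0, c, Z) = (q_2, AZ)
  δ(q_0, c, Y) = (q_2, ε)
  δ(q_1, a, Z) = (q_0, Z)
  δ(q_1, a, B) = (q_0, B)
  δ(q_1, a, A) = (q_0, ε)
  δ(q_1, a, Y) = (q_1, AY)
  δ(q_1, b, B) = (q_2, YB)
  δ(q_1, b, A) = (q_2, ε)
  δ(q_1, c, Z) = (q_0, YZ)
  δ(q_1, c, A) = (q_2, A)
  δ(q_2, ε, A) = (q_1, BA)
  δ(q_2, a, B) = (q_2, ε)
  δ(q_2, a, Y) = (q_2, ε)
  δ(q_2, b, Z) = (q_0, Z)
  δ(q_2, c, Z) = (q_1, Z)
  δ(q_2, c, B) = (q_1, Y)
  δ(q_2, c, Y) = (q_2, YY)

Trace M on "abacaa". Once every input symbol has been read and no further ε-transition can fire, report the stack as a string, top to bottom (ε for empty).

(q_0, abacaa, Z) ⊢ (q_2, bacaa, AZ) ⊢ (q_1, bacaa, BAZ) ⊢ (q_2, acaa, YBAZ) ⊢ (q_2, caa, BAZ) ⊢ (q_1, aa, YAZ) ⊢ (q_1, a, AYAZ) ⊢ (q_0, ε, YAZ)
All input consumed in state q_0 with stack YAZ.

YAZ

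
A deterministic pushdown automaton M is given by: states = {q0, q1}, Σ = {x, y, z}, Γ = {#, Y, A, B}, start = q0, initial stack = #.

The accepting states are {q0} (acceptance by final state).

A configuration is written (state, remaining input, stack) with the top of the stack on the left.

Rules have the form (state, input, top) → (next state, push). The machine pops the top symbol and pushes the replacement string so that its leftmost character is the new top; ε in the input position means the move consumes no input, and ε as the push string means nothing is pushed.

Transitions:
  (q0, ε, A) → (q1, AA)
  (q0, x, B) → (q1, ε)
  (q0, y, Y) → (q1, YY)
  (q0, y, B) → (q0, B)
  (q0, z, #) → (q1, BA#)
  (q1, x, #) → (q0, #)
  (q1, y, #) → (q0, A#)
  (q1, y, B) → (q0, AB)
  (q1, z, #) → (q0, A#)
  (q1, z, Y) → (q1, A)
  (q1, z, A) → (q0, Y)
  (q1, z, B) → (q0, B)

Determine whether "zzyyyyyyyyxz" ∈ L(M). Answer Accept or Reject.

(q0, zzyyyyyyyyxz, #)
  read z, top #: go to q1, push BA# → (q1, zyyyyyyyyxz, BA#)
  read z, top B: go to q0, push B → (q0, yyyyyyyyxz, BA#)
  read y, top B: go to q0, push B → (q0, yyyyyyyxz, BA#)
  read y, top B: go to q0, push B → (q0, yyyyyyxz, BA#)
  read y, top B: go to q0, push B → (q0, yyyyyxz, BA#)
  read y, top B: go to q0, push B → (q0, yyyyxz, BA#)
  read y, top B: go to q0, push B → (q0, yyyxz, BA#)
  read y, top B: go to q0, push B → (q0, yyxz, BA#)
  read y, top B: go to q0, push B → (q0, yxz, BA#)
  read y, top B: go to q0, push B → (q0, xz, BA#)
  read x, top B: go to q1, push ε → (q1, z, A#)
  read z, top A: go to q0, push Y → (q0, ε, Y#)
All input consumed; state q0 ∈ F.

Accept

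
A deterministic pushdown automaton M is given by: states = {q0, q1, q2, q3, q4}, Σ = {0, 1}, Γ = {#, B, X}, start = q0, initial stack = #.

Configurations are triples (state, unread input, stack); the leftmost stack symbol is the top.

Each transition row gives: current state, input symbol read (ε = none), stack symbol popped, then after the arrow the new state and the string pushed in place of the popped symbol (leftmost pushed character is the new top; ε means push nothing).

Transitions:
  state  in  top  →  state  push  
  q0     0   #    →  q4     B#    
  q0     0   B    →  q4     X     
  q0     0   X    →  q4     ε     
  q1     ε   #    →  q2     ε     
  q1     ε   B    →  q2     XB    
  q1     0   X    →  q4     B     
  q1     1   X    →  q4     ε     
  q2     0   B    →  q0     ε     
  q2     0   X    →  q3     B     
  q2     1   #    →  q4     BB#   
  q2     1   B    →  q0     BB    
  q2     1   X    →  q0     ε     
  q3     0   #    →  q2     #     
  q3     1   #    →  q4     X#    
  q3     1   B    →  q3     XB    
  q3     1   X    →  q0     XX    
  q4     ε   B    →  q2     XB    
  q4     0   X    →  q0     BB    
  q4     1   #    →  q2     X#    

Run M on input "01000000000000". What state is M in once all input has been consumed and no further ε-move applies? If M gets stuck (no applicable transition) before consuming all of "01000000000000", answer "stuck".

q0

(q0, 01000000000000, #)
  read 0, top #: go to q4, push B# → (q4, 1000000000000, B#)
  ε-move, top B: go to q2, push XB → (q2, 1000000000000, XB#)
  read 1, top X: go to q0, push ε → (q0, 000000000000, B#)
  read 0, top B: go to q4, push X → (q4, 00000000000, X#)
  read 0, top X: go to q0, push BB → (q0, 0000000000, BB#)
  read 0, top B: go to q4, push X → (q4, 000000000, XB#)
  read 0, top X: go to q0, push BB → (q0, 00000000, BBB#)
  read 0, top B: go to q4, push X → (q4, 0000000, XBB#)
  read 0, top X: go to q0, push BB → (q0, 000000, BBBB#)
  read 0, top B: go to q4, push X → (q4, 00000, XBBB#)
  read 0, top X: go to q0, push BB → (q0, 0000, BBBBB#)
  read 0, top B: go to q4, push X → (q4, 000, XBBBB#)
  read 0, top X: go to q0, push BB → (q0, 00, BBBBBB#)
  read 0, top B: go to q4, push X → (q4, 0, XBBBBB#)
  read 0, top X: go to q0, push BB → (q0, ε, BBBBBBB#)
All input consumed; M is in state q0.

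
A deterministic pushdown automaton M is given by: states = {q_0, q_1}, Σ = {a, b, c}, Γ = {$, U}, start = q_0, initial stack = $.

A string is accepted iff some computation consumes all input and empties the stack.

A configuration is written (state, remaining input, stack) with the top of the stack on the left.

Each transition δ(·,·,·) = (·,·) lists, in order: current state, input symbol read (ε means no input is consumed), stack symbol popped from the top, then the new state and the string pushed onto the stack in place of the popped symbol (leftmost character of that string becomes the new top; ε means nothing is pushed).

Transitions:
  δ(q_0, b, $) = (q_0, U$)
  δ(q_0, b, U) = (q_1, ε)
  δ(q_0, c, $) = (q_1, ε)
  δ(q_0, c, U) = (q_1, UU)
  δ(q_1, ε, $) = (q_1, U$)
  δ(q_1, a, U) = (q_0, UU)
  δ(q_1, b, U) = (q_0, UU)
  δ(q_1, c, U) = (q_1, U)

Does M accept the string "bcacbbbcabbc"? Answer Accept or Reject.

(q_0, bcacbbbcabbc, $)
  read b, top $: go to q_0, push U$ → (q_0, cacbbbcabbc, U$)
  read c, top U: go to q_1, push UU → (q_1, acbbbcabbc, UU$)
  read a, top U: go to q_0, push UU → (q_0, cbbbcabbc, UUU$)
  read c, top U: go to q_1, push UU → (q_1, bbbcabbc, UUUU$)
  read b, top U: go to q_0, push UU → (q_0, bbcabbc, UUUUU$)
  read b, top U: go to q_1, push ε → (q_1, bcabbc, UUUU$)
  read b, top U: go to q_0, push UU → (q_0, cabbc, UUUUU$)
  read c, top U: go to q_1, push UU → (q_1, abbc, UUUUUU$)
  read a, top U: go to q_0, push UU → (q_0, bbc, UUUUUUU$)
  read b, top U: go to q_1, push ε → (q_1, bc, UUUUUU$)
  read b, top U: go to q_0, push UU → (q_0, c, UUUUUUU$)
  read c, top U: go to q_1, push UU → (q_1, ε, UUUUUUUU$)
All input consumed; stack is UUUUUUUU$, not empty, and no further ε-move applies.

Reject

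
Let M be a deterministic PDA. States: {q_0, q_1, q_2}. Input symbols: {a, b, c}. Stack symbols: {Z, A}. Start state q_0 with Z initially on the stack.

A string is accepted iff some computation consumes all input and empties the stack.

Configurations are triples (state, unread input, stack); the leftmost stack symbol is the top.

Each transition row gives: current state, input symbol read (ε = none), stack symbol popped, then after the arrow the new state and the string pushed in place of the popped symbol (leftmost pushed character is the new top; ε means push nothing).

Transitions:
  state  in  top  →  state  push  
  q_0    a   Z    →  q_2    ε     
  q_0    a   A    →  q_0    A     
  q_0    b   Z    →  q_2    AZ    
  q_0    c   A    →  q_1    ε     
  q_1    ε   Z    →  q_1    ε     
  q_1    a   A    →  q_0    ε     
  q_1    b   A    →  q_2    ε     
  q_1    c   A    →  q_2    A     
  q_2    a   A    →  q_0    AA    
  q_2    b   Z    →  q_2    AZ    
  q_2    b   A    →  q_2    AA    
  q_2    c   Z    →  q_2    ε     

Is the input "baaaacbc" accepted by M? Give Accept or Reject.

(q_0, baaaacbc, Z)
  read b, top Z: go to q_2, push AZ → (q_2, aaaacbc, AZ)
  read a, top A: go to q_0, push AA → (q_0, aaacbc, AAZ)
  read a, top A: go to q_0, push A → (q_0, aacbc, AAZ)
  read a, top A: go to q_0, push A → (q_0, acbc, AAZ)
  read a, top A: go to q_0, push A → (q_0, cbc, AAZ)
  read c, top A: go to q_1, push ε → (q_1, bc, AZ)
  read b, top A: go to q_2, push ε → (q_2, c, Z)
  read c, top Z: go to q_2, push ε → (q_2, ε, ε)
All input consumed and the stack is empty.

Accept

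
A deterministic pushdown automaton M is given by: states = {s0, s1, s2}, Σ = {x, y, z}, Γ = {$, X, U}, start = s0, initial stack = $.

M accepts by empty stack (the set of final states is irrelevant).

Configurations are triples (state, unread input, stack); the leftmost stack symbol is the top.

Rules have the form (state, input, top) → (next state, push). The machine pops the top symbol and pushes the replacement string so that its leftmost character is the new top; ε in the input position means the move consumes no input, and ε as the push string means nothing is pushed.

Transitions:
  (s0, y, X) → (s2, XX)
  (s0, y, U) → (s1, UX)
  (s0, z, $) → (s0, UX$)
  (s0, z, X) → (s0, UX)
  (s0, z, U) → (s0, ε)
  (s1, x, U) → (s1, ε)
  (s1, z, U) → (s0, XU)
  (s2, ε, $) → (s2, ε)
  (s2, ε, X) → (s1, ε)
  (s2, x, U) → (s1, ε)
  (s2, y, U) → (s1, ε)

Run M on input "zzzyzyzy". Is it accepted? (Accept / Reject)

(s0, zzzyzyzy, $) ⊢ (s0, zzyzyzy, UX$) ⊢ (s0, zyzyzy, X$) ⊢ (s0, yzyzy, UX$) ⊢ (s1, zyzy, UXX$) ⊢ (s0, yzy, XUXX$) ⊢ (s2, zy, XXUXX$) ⊢ (s1, zy, XUXX$)
No transition applies at (s1, zy, XUXX$); input not fully consumed.

Reject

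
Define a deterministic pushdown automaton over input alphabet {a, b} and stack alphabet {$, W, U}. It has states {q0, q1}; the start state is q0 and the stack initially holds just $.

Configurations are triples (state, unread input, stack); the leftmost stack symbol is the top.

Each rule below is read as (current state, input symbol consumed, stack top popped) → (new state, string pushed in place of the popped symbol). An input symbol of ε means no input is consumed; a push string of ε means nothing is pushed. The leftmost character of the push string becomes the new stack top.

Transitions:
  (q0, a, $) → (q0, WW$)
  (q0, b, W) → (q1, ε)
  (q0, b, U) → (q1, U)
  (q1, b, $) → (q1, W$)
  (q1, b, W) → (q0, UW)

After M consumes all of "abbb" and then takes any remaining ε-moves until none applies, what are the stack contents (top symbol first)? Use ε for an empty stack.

UW$

(q0, abbb, $) ⊢ (q0, bbb, WW$) ⊢ (q1, bb, W$) ⊢ (q0, b, UW$) ⊢ (q1, ε, UW$)
All input consumed in state q1 with stack UW$.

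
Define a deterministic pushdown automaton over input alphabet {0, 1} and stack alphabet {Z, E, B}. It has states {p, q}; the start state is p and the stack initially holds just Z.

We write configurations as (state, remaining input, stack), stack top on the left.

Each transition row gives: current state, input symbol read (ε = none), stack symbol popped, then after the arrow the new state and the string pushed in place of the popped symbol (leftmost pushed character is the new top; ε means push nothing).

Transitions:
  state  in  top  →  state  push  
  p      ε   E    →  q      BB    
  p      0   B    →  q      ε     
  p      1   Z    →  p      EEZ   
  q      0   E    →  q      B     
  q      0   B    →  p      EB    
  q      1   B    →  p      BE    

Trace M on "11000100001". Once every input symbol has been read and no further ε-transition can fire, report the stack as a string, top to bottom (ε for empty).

(p, 11000100001, Z)
  read 1, top Z: go to p, push EEZ → (p, 1000100001, EEZ)
  ε-move, top E: go to q, push BB → (q, 1000100001, BBEZ)
  read 1, top B: go to p, push BE → (p, 000100001, BEBEZ)
  read 0, top B: go to q, push ε → (q, 00100001, EBEZ)
  read 0, top E: go to q, push B → (q, 0100001, BBEZ)
  read 0, top B: go to p, push EB → (p, 100001, EBBEZ)
  ε-move, top E: go to q, push BB → (q, 100001, BBBBEZ)
  read 1, top B: go to p, push BE → (p, 00001, BEBBBEZ)
  read 0, top B: go to q, push ε → (q, 0001, EBBBEZ)
  read 0, top E: go to q, push B → (q, 001, BBBBEZ)
  read 0, top B: go to p, push EB → (p, 01, EBBBBEZ)
  ε-move, top E: go to q, push BB → (q, 01, BBBBBBEZ)
  read 0, top B: go to p, push EB → (p, 1, EBBBBBBEZ)
  ε-move, top E: go to q, push BB → (q, 1, BBBBBBBBEZ)
  read 1, top B: go to p, push BE → (p, ε, BEBBBBBBBEZ)
All input consumed in state p with stack BEBBBBBBBEZ.

BEBBBBBBBEZ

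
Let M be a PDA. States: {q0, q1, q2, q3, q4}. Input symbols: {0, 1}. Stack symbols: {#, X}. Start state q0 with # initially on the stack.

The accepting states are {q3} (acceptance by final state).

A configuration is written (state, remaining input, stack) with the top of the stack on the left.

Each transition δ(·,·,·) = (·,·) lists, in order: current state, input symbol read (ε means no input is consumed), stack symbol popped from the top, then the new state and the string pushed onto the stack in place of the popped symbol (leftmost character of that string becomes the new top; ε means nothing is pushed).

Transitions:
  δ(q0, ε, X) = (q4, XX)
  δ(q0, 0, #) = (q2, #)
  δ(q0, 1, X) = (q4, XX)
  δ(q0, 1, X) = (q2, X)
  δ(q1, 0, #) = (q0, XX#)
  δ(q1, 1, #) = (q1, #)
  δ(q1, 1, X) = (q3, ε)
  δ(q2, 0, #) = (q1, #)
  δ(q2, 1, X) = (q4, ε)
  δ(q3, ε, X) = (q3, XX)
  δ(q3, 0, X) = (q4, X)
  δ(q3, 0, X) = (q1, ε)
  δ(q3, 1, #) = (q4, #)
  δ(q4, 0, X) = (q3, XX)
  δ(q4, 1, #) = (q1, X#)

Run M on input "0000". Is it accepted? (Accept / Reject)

One accepting computation: (q0, 0000, #) ⊢ (q2, 000, #) ⊢ (q1, 00, #) ⊢ (q0, 0, XX#) ⊢ (q4, 0, XXX#) ⊢ (q3, ε, XXXX#)
All input consumed and state q3 ∈ F.

Accept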